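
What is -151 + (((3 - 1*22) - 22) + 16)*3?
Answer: -226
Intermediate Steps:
-151 + (((3 - 1*22) - 22) + 16)*3 = -151 + (((3 - 22) - 22) + 16)*3 = -151 + ((-19 - 22) + 16)*3 = -151 + (-41 + 16)*3 = -151 - 25*3 = -151 - 75 = -226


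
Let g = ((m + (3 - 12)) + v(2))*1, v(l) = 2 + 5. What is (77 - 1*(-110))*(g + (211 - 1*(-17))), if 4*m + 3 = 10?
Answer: 170357/4 ≈ 42589.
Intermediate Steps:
m = 7/4 (m = -3/4 + (1/4)*10 = -3/4 + 5/2 = 7/4 ≈ 1.7500)
v(l) = 7
g = -1/4 (g = ((7/4 + (3 - 12)) + 7)*1 = ((7/4 - 9) + 7)*1 = (-29/4 + 7)*1 = -1/4*1 = -1/4 ≈ -0.25000)
(77 - 1*(-110))*(g + (211 - 1*(-17))) = (77 - 1*(-110))*(-1/4 + (211 - 1*(-17))) = (77 + 110)*(-1/4 + (211 + 17)) = 187*(-1/4 + 228) = 187*(911/4) = 170357/4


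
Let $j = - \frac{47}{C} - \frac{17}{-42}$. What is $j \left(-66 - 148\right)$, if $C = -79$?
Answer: $- \frac{354919}{1659} \approx -213.94$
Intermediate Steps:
$j = \frac{3317}{3318}$ ($j = - \frac{47}{-79} - \frac{17}{-42} = \left(-47\right) \left(- \frac{1}{79}\right) - - \frac{17}{42} = \frac{47}{79} + \frac{17}{42} = \frac{3317}{3318} \approx 0.9997$)
$j \left(-66 - 148\right) = \frac{3317 \left(-66 - 148\right)}{3318} = \frac{3317}{3318} \left(-214\right) = - \frac{354919}{1659}$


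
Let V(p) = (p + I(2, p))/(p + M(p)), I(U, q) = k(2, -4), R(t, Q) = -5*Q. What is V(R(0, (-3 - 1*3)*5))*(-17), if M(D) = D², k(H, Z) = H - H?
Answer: -17/151 ≈ -0.11258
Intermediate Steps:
k(H, Z) = 0
I(U, q) = 0
V(p) = p/(p + p²) (V(p) = (p + 0)/(p + p²) = p/(p + p²))
V(R(0, (-3 - 1*3)*5))*(-17) = -17/(1 - 5*(-3 - 1*3)*5) = -17/(1 - 5*(-3 - 3)*5) = -17/(1 - (-30)*5) = -17/(1 - 5*(-30)) = -17/(1 + 150) = -17/151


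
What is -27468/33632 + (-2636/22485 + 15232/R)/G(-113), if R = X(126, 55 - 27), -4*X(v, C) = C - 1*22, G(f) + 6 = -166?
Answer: 473310930947/8129316840 ≈ 58.223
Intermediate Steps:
G(f) = -172 (G(f) = -6 - 166 = -172)
X(v, C) = 11/2 - C/4 (X(v, C) = -(C - 1*22)/4 = -(C - 22)/4 = -(-22 + C)/4 = 11/2 - C/4)
R = -3/2 (R = 11/2 - (55 - 27)/4 = 11/2 - 1/4*28 = 11/2 - 7 = -3/2 ≈ -1.5000)
-27468/33632 + (-2636/22485 + 15232/R)/G(-113) = -27468/33632 + (-2636/22485 + 15232/(-3/2))/(-172) = -27468*1/33632 + (-2636*1/22485 + 15232*(-2/3))*(-1/172) = -6867/8408 + (-2636/22485 - 30464/3)*(-1/172) = -6867/8408 - 228330316/22485*(-1/172) = -6867/8408 + 57082579/966855 = 473310930947/8129316840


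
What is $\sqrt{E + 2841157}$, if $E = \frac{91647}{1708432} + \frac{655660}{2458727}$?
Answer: $\frac{3 \sqrt{1204622478305812503054802223}}{61773057148} \approx 1685.6$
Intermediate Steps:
$E = \frac{79146204617}{247092228592}$ ($E = 91647 \cdot \frac{1}{1708432} + 655660 \cdot \frac{1}{2458727} = \frac{5391}{100496} + \frac{655660}{2458727} = \frac{79146204617}{247092228592} \approx 0.32031$)
$\sqrt{E + 2841157} = \sqrt{\frac{79146204617}{247092228592} + 2841157} = \sqrt{\frac{702027894055965561}{247092228592}} = \frac{3 \sqrt{1204622478305812503054802223}}{61773057148}$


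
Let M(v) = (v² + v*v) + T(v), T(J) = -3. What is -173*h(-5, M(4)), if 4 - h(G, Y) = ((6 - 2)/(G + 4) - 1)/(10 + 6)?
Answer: -11937/16 ≈ -746.06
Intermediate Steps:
M(v) = -3 + 2*v² (M(v) = (v² + v*v) - 3 = (v² + v²) - 3 = 2*v² - 3 = -3 + 2*v²)
h(G, Y) = 65/16 - 1/(4*(4 + G)) (h(G, Y) = 4 - ((6 - 2)/(G + 4) - 1)/(10 + 6) = 4 - (4/(4 + G) - 1)/16 = 4 - (-1 + 4/(4 + G))/16 = 4 - (-1/16 + 1/(4*(4 + G))) = 4 + (1/16 - 1/(4*(4 + G))) = 65/16 - 1/(4*(4 + G)))
-173*h(-5, M(4)) = -173*(256 + 65*(-5))/(16*(4 - 5)) = -173*(256 - 325)/(16*(-1)) = -173*(-1)*(-69)/16 = -173*69/16 = -11937/16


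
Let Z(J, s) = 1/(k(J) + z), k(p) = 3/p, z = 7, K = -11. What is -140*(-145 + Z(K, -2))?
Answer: 750330/37 ≈ 20279.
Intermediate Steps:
Z(J, s) = 1/(7 + 3/J) (Z(J, s) = 1/(3/J + 7) = 1/(7 + 3/J))
-140*(-145 + Z(K, -2)) = -140*(-145 - 11/(3 + 7*(-11))) = -140*(-145 - 11/(3 - 77)) = -140*(-145 - 11/(-74)) = -140*(-145 - 11*(-1/74)) = -140*(-145 + 11/74) = -140*(-10719/74) = 750330/37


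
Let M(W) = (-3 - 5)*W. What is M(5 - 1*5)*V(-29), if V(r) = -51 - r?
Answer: 0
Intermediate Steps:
M(W) = -8*W
M(5 - 1*5)*V(-29) = (-8*(5 - 1*5))*(-51 - 1*(-29)) = (-8*(5 - 5))*(-51 + 29) = -8*0*(-22) = 0*(-22) = 0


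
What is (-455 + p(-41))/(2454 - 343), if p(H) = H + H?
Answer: -537/2111 ≈ -0.25438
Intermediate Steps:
p(H) = 2*H
(-455 + p(-41))/(2454 - 343) = (-455 + 2*(-41))/(2454 - 343) = (-455 - 82)/2111 = -537*1/2111 = -537/2111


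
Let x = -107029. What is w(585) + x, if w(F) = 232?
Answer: -106797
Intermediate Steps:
w(585) + x = 232 - 107029 = -106797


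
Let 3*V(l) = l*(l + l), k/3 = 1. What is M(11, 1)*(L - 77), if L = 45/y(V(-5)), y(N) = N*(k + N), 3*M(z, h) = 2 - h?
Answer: -45349/1770 ≈ -25.621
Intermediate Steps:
k = 3 (k = 3*1 = 3)
M(z, h) = ⅔ - h/3 (M(z, h) = (2 - h)/3 = ⅔ - h/3)
V(l) = 2*l²/3 (V(l) = (l*(l + l))/3 = (l*(2*l))/3 = (2*l²)/3 = 2*l²/3)
y(N) = N*(3 + N)
L = 81/590 (L = 45/((((⅔)*(-5)²)*(3 + (⅔)*(-5)²))) = 45/((((⅔)*25)*(3 + (⅔)*25))) = 45/((50*(3 + 50/3)/3)) = 45/(((50/3)*(59/3))) = 45/(2950/9) = 45*(9/2950) = 81/590 ≈ 0.13729)
M(11, 1)*(L - 77) = (⅔ - ⅓*1)*(81/590 - 77) = (⅔ - ⅓)*(-45349/590) = (⅓)*(-45349/590) = -45349/1770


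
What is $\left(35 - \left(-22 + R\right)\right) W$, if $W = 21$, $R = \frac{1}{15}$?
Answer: $\frac{5978}{5} \approx 1195.6$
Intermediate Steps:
$R = \frac{1}{15} \approx 0.066667$
$\left(35 - \left(-22 + R\right)\right) W = \left(35 + \left(22 - \frac{1}{15}\right)\right) 21 = \left(35 + \frac{329}{15}\right) 21 = \frac{854}{15} \cdot 21 = \frac{5978}{5}$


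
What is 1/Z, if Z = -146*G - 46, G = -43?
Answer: 1/6232 ≈ 0.00016046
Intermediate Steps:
Z = 6232 (Z = -146*(-43) - 46 = 6278 - 46 = 6232)
1/Z = 1/6232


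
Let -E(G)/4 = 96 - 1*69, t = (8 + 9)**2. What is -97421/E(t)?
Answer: 97421/108 ≈ 902.05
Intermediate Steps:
t = 289 (t = 17**2 = 289)
E(G) = -108 (E(G) = -4*(96 - 1*69) = -4*(96 - 69) = -4*27 = -108)
-97421/E(t) = -97421/(-108) = -97421*(-1/108) = 97421/108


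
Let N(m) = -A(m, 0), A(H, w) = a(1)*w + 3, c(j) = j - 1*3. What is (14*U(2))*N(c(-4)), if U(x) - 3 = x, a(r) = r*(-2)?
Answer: -210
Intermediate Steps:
c(j) = -3 + j (c(j) = j - 3 = -3 + j)
a(r) = -2*r
U(x) = 3 + x
A(H, w) = 3 - 2*w (A(H, w) = (-2*1)*w + 3 = -2*w + 3 = 3 - 2*w)
N(m) = -3 (N(m) = -(3 - 2*0) = -(3 + 0) = -1*3 = -3)
(14*U(2))*N(c(-4)) = (14*(3 + 2))*(-3) = (14*5)*(-3) = 70*(-3) = -210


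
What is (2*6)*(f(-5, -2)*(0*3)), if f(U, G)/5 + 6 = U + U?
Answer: 0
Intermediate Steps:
f(U, G) = -30 + 10*U (f(U, G) = -30 + 5*(U + U) = -30 + 5*(2*U) = -30 + 10*U)
(2*6)*(f(-5, -2)*(0*3)) = (2*6)*((-30 + 10*(-5))*(0*3)) = 12*((-30 - 50)*0) = 12*(-80*0) = 12*0 = 0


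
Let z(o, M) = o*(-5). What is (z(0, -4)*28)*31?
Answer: 0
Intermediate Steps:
z(o, M) = -5*o
(z(0, -4)*28)*31 = (-5*0*28)*31 = (0*28)*31 = 0*31 = 0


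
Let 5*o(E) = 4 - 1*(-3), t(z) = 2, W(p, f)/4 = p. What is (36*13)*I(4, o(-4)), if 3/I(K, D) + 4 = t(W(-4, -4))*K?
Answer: 351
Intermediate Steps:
W(p, f) = 4*p
o(E) = 7/5 (o(E) = (4 - 1*(-3))/5 = (4 + 3)/5 = (⅕)*7 = 7/5)
I(K, D) = 3/(-4 + 2*K)
(36*13)*I(4, o(-4)) = (36*13)*(3/(2*(-2 + 4))) = 468*((3/2)/2) = 468*((3/2)*(½)) = 468*(¾) = 351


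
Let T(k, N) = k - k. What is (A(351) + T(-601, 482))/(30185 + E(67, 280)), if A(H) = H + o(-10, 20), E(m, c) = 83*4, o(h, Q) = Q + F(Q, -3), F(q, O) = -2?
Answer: 369/30517 ≈ 0.012092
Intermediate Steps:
T(k, N) = 0
o(h, Q) = -2 + Q (o(h, Q) = Q - 2 = -2 + Q)
E(m, c) = 332
A(H) = 18 + H (A(H) = H + (-2 + 20) = H + 18 = 18 + H)
(A(351) + T(-601, 482))/(30185 + E(67, 280)) = ((18 + 351) + 0)/(30185 + 332) = (369 + 0)/30517 = 369*(1/30517) = 369/30517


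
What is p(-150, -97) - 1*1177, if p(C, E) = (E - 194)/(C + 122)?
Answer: -32665/28 ≈ -1166.6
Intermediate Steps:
p(C, E) = (-194 + E)/(122 + C)
p(-150, -97) - 1*1177 = (-194 - 97)/(122 - 150) - 1*1177 = -291/(-28) - 1177 = -1/28*(-291) - 1177 = 291/28 - 1177 = -32665/28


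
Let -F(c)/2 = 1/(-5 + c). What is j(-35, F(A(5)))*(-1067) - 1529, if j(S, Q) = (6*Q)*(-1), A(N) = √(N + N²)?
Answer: -14333 - 12804*√30/5 ≈ -28359.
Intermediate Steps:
F(c) = -2/(-5 + c)
j(S, Q) = -6*Q
j(-35, F(A(5)))*(-1067) - 1529 = -(-12)/(-5 + √(5*(1 + 5)))*(-1067) - 1529 = -(-12)/(-5 + √(5*6))*(-1067) - 1529 = -(-12)/(-5 + √30)*(-1067) - 1529 = (12/(-5 + √30))*(-1067) - 1529 = -12804/(-5 + √30) - 1529 = -1529 - 12804/(-5 + √30)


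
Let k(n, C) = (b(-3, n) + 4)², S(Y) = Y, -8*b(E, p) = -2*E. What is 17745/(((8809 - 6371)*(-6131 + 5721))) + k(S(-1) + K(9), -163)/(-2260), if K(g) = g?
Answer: -40529411/1807240640 ≈ -0.022426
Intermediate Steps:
b(E, p) = E/4 (b(E, p) = -(-1)*E/4 = E/4)
k(n, C) = 169/16 (k(n, C) = ((¼)*(-3) + 4)² = (-¾ + 4)² = (13/4)² = 169/16)
17745/(((8809 - 6371)*(-6131 + 5721))) + k(S(-1) + K(9), -163)/(-2260) = 17745/(((8809 - 6371)*(-6131 + 5721))) + (169/16)/(-2260) = 17745/((2438*(-410))) + (169/16)*(-1/2260) = 17745/(-999580) - 169/36160 = 17745*(-1/999580) - 169/36160 = -3549/199916 - 169/36160 = -40529411/1807240640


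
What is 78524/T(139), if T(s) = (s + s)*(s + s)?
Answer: 19631/19321 ≈ 1.0160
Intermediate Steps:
T(s) = 4*s² (T(s) = (2*s)*(2*s) = 4*s²)
78524/T(139) = 78524/((4*139²)) = 78524/((4*19321)) = 78524/77284 = 78524*(1/77284) = 19631/19321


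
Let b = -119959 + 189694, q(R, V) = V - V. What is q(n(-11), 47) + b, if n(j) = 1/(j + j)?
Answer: 69735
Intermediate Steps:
n(j) = 1/(2*j)
q(R, V) = 0
b = 69735
q(n(-11), 47) + b = 0 + 69735 = 69735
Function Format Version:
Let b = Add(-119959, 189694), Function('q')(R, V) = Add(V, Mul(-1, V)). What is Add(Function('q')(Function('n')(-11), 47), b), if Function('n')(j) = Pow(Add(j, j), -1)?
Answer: 69735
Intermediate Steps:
Function('n')(j) = Mul(Rational(1, 2), Pow(j, -1)) (Function('n')(j) = Pow(Mul(2, j), -1) = Mul(Rational(1, 2), Pow(j, -1)))
Function('q')(R, V) = 0
b = 69735
Add(Function('q')(Function('n')(-11), 47), b) = Add(0, 69735) = 69735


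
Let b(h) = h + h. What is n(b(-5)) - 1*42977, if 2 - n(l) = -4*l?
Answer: -43015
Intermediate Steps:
b(h) = 2*h
n(l) = 2 + 4*l (n(l) = 2 - (-4)*l = 2 + 4*l)
n(b(-5)) - 1*42977 = (2 + 4*(2*(-5))) - 1*42977 = (2 + 4*(-10)) - 42977 = (2 - 40) - 42977 = -38 - 42977 = -43015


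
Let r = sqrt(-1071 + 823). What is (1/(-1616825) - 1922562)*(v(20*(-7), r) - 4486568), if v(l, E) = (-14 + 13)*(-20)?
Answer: 13946193555725882748/1616825 ≈ 8.6257e+12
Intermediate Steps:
r = 2*I*sqrt(62) (r = sqrt(-248) = 2*I*sqrt(62) ≈ 15.748*I)
v(l, E) = 20 (v(l, E) = -1*(-20) = 20)
(1/(-1616825) - 1922562)*(v(20*(-7), r) - 4486568) = (1/(-1616825) - 1922562)*(20 - 4486568) = (-1/1616825 - 1922562)*(-4486548) = -3108446305651/1616825*(-4486548) = 13946193555725882748/1616825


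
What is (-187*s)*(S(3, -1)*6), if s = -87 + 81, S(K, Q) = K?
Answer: 20196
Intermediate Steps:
s = -6
(-187*s)*(S(3, -1)*6) = (-187*(-6))*(3*6) = 1122*18 = 20196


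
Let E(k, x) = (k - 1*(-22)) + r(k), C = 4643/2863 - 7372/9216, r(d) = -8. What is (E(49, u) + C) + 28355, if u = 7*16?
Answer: 187460552099/6596352 ≈ 28419.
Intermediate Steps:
u = 112
C = 5420963/6596352 (C = 4643*(1/2863) - 7372*1/9216 = 4643/2863 - 1843/2304 = 5420963/6596352 ≈ 0.82181)
E(k, x) = 14 + k (E(k, x) = (k - 1*(-22)) - 8 = (k + 22) - 8 = (22 + k) - 8 = 14 + k)
(E(49, u) + C) + 28355 = ((14 + 49) + 5420963/6596352) + 28355 = (63 + 5420963/6596352) + 28355 = 420991139/6596352 + 28355 = 187460552099/6596352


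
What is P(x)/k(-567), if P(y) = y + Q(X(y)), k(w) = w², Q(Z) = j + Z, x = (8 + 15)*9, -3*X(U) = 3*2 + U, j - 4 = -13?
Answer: 127/321489 ≈ 0.00039504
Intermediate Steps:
j = -9 (j = 4 - 13 = -9)
X(U) = -2 - U/3 (X(U) = -(3*2 + U)/3 = -(6 + U)/3 = -2 - U/3)
x = 207 (x = 23*9 = 207)
Q(Z) = -9 + Z
P(y) = -11 + 2*y/3 (P(y) = y + (-9 + (-2 - y/3)) = y + (-11 - y/3) = -11 + 2*y/3)
P(x)/k(-567) = (-11 + (⅔)*207)/((-567)²) = (-11 + 138)/321489 = 127*(1/321489) = 127/321489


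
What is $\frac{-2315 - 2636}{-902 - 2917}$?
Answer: $\frac{4951}{3819} \approx 1.2964$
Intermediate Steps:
$\frac{-2315 - 2636}{-902 - 2917} = - \frac{4951}{-3819} = \left(-4951\right) \left(- \frac{1}{3819}\right) = \frac{4951}{3819}$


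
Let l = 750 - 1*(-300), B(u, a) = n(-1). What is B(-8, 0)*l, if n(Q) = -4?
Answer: -4200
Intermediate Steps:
B(u, a) = -4
l = 1050 (l = 750 + 300 = 1050)
B(-8, 0)*l = -4*1050 = -4200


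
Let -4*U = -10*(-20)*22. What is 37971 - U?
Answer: 39071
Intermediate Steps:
U = -1100 (U = -(-10*(-20))*22/4 = -50*22 = -¼*4400 = -1100)
37971 - U = 37971 - 1*(-1100) = 37971 + 1100 = 39071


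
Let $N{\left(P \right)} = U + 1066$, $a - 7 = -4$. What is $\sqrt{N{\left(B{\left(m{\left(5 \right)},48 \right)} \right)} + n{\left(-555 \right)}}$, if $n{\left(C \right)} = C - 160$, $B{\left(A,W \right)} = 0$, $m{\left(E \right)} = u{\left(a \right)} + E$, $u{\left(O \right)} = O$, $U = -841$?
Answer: $7 i \sqrt{10} \approx 22.136 i$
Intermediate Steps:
$a = 3$ ($a = 7 - 4 = 3$)
$m{\left(E \right)} = 3 + E$
$n{\left(C \right)} = -160 + C$ ($n{\left(C \right)} = C - 160 = -160 + C$)
$N{\left(P \right)} = 225$ ($N{\left(P \right)} = -841 + 1066 = 225$)
$\sqrt{N{\left(B{\left(m{\left(5 \right)},48 \right)} \right)} + n{\left(-555 \right)}} = \sqrt{225 - 715} = \sqrt{-490} = 7 i \sqrt{10}$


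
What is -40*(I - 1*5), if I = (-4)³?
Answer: 2760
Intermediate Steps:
I = -64
-40*(I - 1*5) = -40*(-64 - 1*5) = -40*(-64 - 5) = -40*(-69) = 2760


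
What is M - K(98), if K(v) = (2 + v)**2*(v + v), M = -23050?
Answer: -1983050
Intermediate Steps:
K(v) = 2*v*(2 + v)**2 (K(v) = (2 + v)**2*(2*v) = 2*v*(2 + v)**2)
M - K(98) = -23050 - 2*98*(2 + 98)**2 = -23050 - 2*98*100**2 = -23050 - 2*98*10000 = -23050 - 1*1960000 = -23050 - 1960000 = -1983050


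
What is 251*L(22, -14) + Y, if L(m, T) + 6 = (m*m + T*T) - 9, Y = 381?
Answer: 167296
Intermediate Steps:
L(m, T) = -15 + T² + m² (L(m, T) = -6 + ((m*m + T*T) - 9) = -6 + ((m² + T²) - 9) = -6 + ((T² + m²) - 9) = -6 + (-9 + T² + m²) = -15 + T² + m²)
251*L(22, -14) + Y = 251*(-15 + (-14)² + 22²) + 381 = 251*(-15 + 196 + 484) + 381 = 251*665 + 381 = 166915 + 381 = 167296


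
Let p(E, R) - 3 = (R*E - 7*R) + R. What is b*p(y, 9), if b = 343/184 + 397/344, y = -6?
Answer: -313425/989 ≈ -316.91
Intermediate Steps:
p(E, R) = 3 - 6*R + E*R (p(E, R) = 3 + ((R*E - 7*R) + R) = 3 + ((E*R - 7*R) + R) = 3 + ((-7*R + E*R) + R) = 3 + (-6*R + E*R) = 3 - 6*R + E*R)
b = 2985/989 (b = 343*(1/184) + 397*(1/344) = 343/184 + 397/344 = 2985/989 ≈ 3.0182)
b*p(y, 9) = 2985*(3 - 6*9 - 6*9)/989 = 2985*(3 - 54 - 54)/989 = (2985/989)*(-105) = -313425/989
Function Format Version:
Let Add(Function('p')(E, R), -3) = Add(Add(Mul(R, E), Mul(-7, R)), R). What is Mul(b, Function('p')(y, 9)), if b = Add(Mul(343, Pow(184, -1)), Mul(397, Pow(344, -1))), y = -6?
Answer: Rational(-313425, 989) ≈ -316.91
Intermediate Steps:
Function('p')(E, R) = Add(3, Mul(-6, R), Mul(E, R)) (Function('p')(E, R) = Add(3, Add(Add(Mul(R, E), Mul(-7, R)), R)) = Add(3, Add(Add(Mul(E, R), Mul(-7, R)), R)) = Add(3, Add(Add(Mul(-7, R), Mul(E, R)), R)) = Add(3, Add(Mul(-6, R), Mul(E, R))) = Add(3, Mul(-6, R), Mul(E, R)))
b = Rational(2985, 989) (b = Add(Mul(343, Rational(1, 184)), Mul(397, Rational(1, 344))) = Add(Rational(343, 184), Rational(397, 344)) = Rational(2985, 989) ≈ 3.0182)
Mul(b, Function('p')(y, 9)) = Mul(Rational(2985, 989), Add(3, Mul(-6, 9), Mul(-6, 9))) = Mul(Rational(2985, 989), Add(3, -54, -54)) = Mul(Rational(2985, 989), -105) = Rational(-313425, 989)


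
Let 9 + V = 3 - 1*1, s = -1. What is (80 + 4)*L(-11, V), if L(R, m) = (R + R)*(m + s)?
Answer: 14784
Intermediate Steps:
V = -7 (V = -9 + (3 - 1*1) = -9 + (3 - 1) = -9 + 2 = -7)
L(R, m) = 2*R*(-1 + m) (L(R, m) = (R + R)*(m - 1) = (2*R)*(-1 + m) = 2*R*(-1 + m))
(80 + 4)*L(-11, V) = (80 + 4)*(2*(-11)*(-1 - 7)) = 84*(2*(-11)*(-8)) = 84*176 = 14784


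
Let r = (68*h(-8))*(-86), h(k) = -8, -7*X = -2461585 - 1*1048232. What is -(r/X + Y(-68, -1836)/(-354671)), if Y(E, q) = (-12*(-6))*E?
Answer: -7843209440/73225312071 ≈ -0.10711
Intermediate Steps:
X = 3509817/7 (X = -(-2461585 - 1*1048232)/7 = -(-2461585 - 1048232)/7 = -⅐*(-3509817) = 3509817/7 ≈ 5.0140e+5)
Y(E, q) = 72*E
r = 46784 (r = (68*(-8))*(-86) = -544*(-86) = 46784)
-(r/X + Y(-68, -1836)/(-354671)) = -(46784/(3509817/7) + (72*(-68))/(-354671)) = -(46784*(7/3509817) - 4896*(-1/354671)) = -(327488/3509817 + 288/20863) = -1*7843209440/73225312071 = -7843209440/73225312071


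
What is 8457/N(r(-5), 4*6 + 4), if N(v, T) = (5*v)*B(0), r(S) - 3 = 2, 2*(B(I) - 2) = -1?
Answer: 5638/25 ≈ 225.52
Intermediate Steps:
B(I) = 3/2 (B(I) = 2 + (½)*(-1) = 2 - ½ = 3/2)
r(S) = 5 (r(S) = 3 + 2 = 5)
N(v, T) = 15*v/2 (N(v, T) = (5*v)*(3/2) = 15*v/2)
8457/N(r(-5), 4*6 + 4) = 8457/(((15/2)*5)) = 8457/(75/2) = 8457*(2/75) = 5638/25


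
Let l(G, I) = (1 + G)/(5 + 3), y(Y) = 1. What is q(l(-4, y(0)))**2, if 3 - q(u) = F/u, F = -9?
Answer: 441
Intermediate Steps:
l(G, I) = 1/8 + G/8 (l(G, I) = (1 + G)/8 = (1 + G)*(1/8) = 1/8 + G/8)
q(u) = 3 + 9/u (q(u) = 3 - (-9)/u = 3 + 9/u)
q(l(-4, y(0)))**2 = (3 + 9/(1/8 + (1/8)*(-4)))**2 = (3 + 9/(1/8 - 1/2))**2 = (3 + 9/(-3/8))**2 = (3 + 9*(-8/3))**2 = (3 - 24)**2 = (-21)**2 = 441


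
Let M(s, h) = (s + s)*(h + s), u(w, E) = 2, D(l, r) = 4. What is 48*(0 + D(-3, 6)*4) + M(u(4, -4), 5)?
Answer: 796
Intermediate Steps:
M(s, h) = 2*s*(h + s) (M(s, h) = (2*s)*(h + s) = 2*s*(h + s))
48*(0 + D(-3, 6)*4) + M(u(4, -4), 5) = 48*(0 + 4*4) + 2*2*(5 + 2) = 48*(0 + 16) + 2*2*7 = 48*16 + 28 = 768 + 28 = 796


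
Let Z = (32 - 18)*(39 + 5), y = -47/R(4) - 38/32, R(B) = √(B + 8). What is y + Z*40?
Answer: 394221/16 - 47*√3/6 ≈ 24625.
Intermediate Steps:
R(B) = √(8 + B)
y = -19/16 - 47*√3/6 (y = -47/√(8 + 4) - 38/32 = -47*√3/6 - 38*1/32 = -47*√3/6 - 19/16 = -19/16 - 47*√3/6 ≈ -14.755)
Z = 616 (Z = 14*44 = 616)
y + Z*40 = (-19/16 - 47*√3/6) + 616*40 = (-19/16 - 47*√3/6) + 24640 = 394221/16 - 47*√3/6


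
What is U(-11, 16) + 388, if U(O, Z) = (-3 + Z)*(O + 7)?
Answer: 336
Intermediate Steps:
U(O, Z) = (-3 + Z)*(7 + O)
U(-11, 16) + 388 = (-21 - 3*(-11) + 7*16 - 11*16) + 388 = (-21 + 33 + 112 - 176) + 388 = -52 + 388 = 336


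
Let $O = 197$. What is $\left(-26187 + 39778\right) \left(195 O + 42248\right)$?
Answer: $1096290833$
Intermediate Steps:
$\left(-26187 + 39778\right) \left(195 O + 42248\right) = \left(-26187 + 39778\right) \left(195 \cdot 197 + 42248\right) = 13591 \left(38415 + 42248\right) = 13591 \cdot 80663 = 1096290833$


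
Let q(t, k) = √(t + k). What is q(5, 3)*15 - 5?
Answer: -5 + 30*√2 ≈ 37.426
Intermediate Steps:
q(t, k) = √(k + t)
q(5, 3)*15 - 5 = √(3 + 5)*15 - 5 = √8*15 - 5 = (2*√2)*15 - 5 = 30*√2 - 5 = -5 + 30*√2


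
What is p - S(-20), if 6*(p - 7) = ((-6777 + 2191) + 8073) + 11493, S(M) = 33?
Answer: 7412/3 ≈ 2470.7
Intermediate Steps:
p = 7511/3 (p = 7 + (((-6777 + 2191) + 8073) + 11493)/6 = 7 + ((-4586 + 8073) + 11493)/6 = 7 + (3487 + 11493)/6 = 7 + (⅙)*14980 = 7 + 7490/3 = 7511/3 ≈ 2503.7)
p - S(-20) = 7511/3 - 1*33 = 7511/3 - 33 = 7412/3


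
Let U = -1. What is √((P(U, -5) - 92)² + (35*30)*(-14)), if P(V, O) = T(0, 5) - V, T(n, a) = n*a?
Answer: 7*I*√131 ≈ 80.119*I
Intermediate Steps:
T(n, a) = a*n
P(V, O) = -V (P(V, O) = 5*0 - V = 0 - V = -V)
√((P(U, -5) - 92)² + (35*30)*(-14)) = √((-1*(-1) - 92)² + (35*30)*(-14)) = √((1 - 92)² + 1050*(-14)) = √((-91)² - 14700) = √(8281 - 14700) = √(-6419) = 7*I*√131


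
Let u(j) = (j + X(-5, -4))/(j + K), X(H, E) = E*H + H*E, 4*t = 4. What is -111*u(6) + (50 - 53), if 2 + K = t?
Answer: -5121/5 ≈ -1024.2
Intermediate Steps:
t = 1 (t = (¼)*4 = 1)
X(H, E) = 2*E*H (X(H, E) = E*H + E*H = 2*E*H)
K = -1 (K = -2 + 1 = -1)
u(j) = (40 + j)/(-1 + j) (u(j) = (j + 2*(-4)*(-5))/(j - 1) = (j + 40)/(-1 + j) = (40 + j)/(-1 + j))
-111*u(6) + (50 - 53) = -111*(40 + 6)/(-1 + 6) + (50 - 53) = -111*46/5 - 3 = -5106/5 - 3 = -5121/5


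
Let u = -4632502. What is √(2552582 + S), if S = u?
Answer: 4*I*√129995 ≈ 1442.2*I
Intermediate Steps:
S = -4632502
√(2552582 + S) = √(2552582 - 4632502) = √(-2079920) = 4*I*√129995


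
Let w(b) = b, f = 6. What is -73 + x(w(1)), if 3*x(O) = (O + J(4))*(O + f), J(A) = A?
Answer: -184/3 ≈ -61.333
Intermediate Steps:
x(O) = (4 + O)*(6 + O)/3 (x(O) = ((O + 4)*(O + 6))/3 = ((4 + O)*(6 + O))/3 = (4 + O)*(6 + O)/3)
-73 + x(w(1)) = -73 + (8 + (1/3)*1**2 + (10/3)*1) = -73 + (8 + (1/3)*1 + 10/3) = -73 + (8 + 1/3 + 10/3) = -73 + 35/3 = -184/3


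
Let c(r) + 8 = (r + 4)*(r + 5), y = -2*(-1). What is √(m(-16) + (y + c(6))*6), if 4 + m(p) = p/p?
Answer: 3*√69 ≈ 24.920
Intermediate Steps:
y = 2
c(r) = -8 + (4 + r)*(5 + r) (c(r) = -8 + (r + 4)*(r + 5) = -8 + (4 + r)*(5 + r))
m(p) = -3 (m(p) = -4 + p/p = -4 + 1 = -3)
√(m(-16) + (y + c(6))*6) = √(-3 + (2 + (12 + 6² + 9*6))*6) = √(-3 + (2 + (12 + 36 + 54))*6) = √(-3 + (2 + 102)*6) = √(-3 + 104*6) = √(-3 + 624) = √621 = 3*√69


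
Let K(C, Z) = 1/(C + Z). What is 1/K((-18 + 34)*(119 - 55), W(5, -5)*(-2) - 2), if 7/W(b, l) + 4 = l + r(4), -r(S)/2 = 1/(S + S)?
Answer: 37870/37 ≈ 1023.5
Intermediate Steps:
r(S) = -1/S (r(S) = -2/(S + S) = -2*1/(2*S) = -1/S)
W(b, l) = 7/(-17/4 + l) (W(b, l) = 7/(-4 + (l - 1/4)) = 7/(-4 + (l - 1*¼)) = 7/(-4 + (l - ¼)) = 7/(-4 + (-¼ + l)) = 7/(-17/4 + l))
1/K((-18 + 34)*(119 - 55), W(5, -5)*(-2) - 2) = 1/(1/((-18 + 34)*(119 - 55) + ((28/(-17 + 4*(-5)))*(-2) - 2))) = 1/(1/(16*64 + ((28/(-17 - 20))*(-2) - 2))) = 1/(1/(1024 + ((28/(-37))*(-2) - 2))) = 1/(1/(1024 + ((28*(-1/37))*(-2) - 2))) = 1/(1/(1024 + (-28/37*(-2) - 2))) = 1/(1/(1024 + (56/37 - 2))) = 1/(1/(1024 - 18/37)) = 1/(1/(37870/37)) = 1/(37/37870) = 37870/37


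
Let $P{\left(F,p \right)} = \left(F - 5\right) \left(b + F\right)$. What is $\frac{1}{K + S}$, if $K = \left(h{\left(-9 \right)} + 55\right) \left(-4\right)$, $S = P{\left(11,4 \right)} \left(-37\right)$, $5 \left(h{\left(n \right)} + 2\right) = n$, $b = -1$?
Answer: $- \frac{5}{12124} \approx -0.00041241$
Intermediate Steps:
$h{\left(n \right)} = -2 + \frac{n}{5}$
$P{\left(F,p \right)} = \left(-1 + F\right) \left(-5 + F\right)$ ($P{\left(F,p \right)} = \left(F - 5\right) \left(-1 + F\right) = \left(-5 + F\right) \left(-1 + F\right) = \left(-1 + F\right) \left(-5 + F\right)$)
$S = -2220$ ($S = \left(5 + 11^{2} - 66\right) \left(-37\right) = \left(5 + 121 - 66\right) \left(-37\right) = 60 \left(-37\right) = -2220$)
$K = - \frac{1024}{5}$ ($K = \left(\left(-2 + \frac{1}{5} \left(-9\right)\right) + 55\right) \left(-4\right) = \left(\left(-2 - \frac{9}{5}\right) + 55\right) \left(-4\right) = \left(- \frac{19}{5} + 55\right) \left(-4\right) = \frac{256}{5} \left(-4\right) = - \frac{1024}{5} \approx -204.8$)
$\frac{1}{K + S} = \frac{1}{- \frac{1024}{5} - 2220} = \frac{1}{- \frac{12124}{5}} = - \frac{5}{12124}$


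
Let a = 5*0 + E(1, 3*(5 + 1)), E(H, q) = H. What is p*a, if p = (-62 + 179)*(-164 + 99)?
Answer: -7605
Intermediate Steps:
p = -7605 (p = 117*(-65) = -7605)
a = 1 (a = 5*0 + 1 = 0 + 1 = 1)
p*a = -7605*1 = -7605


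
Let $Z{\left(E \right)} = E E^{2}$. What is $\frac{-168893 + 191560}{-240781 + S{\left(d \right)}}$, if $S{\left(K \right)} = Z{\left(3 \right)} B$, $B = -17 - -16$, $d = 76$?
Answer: $- \frac{22667}{240808} \approx -0.094129$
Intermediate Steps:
$Z{\left(E \right)} = E^{3}$
$B = -1$ ($B = -17 + 16 = -1$)
$S{\left(K \right)} = -27$ ($S{\left(K \right)} = 3^{3} \left(-1\right) = 27 \left(-1\right) = -27$)
$\frac{-168893 + 191560}{-240781 + S{\left(d \right)}} = \frac{-168893 + 191560}{-240781 - 27} = \frac{22667}{-240808} = 22667 \left(- \frac{1}{240808}\right) = - \frac{22667}{240808}$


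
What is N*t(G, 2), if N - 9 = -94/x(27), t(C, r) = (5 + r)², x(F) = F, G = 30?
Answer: 7301/27 ≈ 270.41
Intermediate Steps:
N = 149/27 (N = 9 - 94/27 = 149/27 ≈ 5.5185)
N*t(G, 2) = 149*(5 + 2)²/27 = (149/27)*7² = (149/27)*49 = 7301/27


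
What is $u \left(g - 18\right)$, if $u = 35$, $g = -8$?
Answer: $-910$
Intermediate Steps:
$u \left(g - 18\right) = 35 \left(-8 - 18\right) = 35 \left(-26\right) = -910$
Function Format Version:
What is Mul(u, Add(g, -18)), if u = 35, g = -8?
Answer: -910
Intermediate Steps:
Mul(u, Add(g, -18)) = Mul(35, Add(-8, -18)) = Mul(35, -26) = -910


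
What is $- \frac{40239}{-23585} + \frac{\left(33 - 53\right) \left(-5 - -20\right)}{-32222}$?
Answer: $\frac{651828279}{379977935} \approx 1.7154$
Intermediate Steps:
$- \frac{40239}{-23585} + \frac{\left(33 - 53\right) \left(-5 - -20\right)}{-32222} = \left(-40239\right) \left(- \frac{1}{23585}\right) + \left(33 - 53\right) \left(-5 + 20\right) \left(- \frac{1}{32222}\right) = \frac{40239}{23585} + \left(33 - 53\right) 15 \left(- \frac{1}{32222}\right) = \frac{40239}{23585} + \left(-20\right) 15 \left(- \frac{1}{32222}\right) = \frac{40239}{23585} - - \frac{150}{16111} = \frac{40239}{23585} + \frac{150}{16111} = \frac{651828279}{379977935}$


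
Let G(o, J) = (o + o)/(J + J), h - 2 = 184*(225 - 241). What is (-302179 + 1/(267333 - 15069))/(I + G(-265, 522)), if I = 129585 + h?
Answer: -6631912843185/2779418726764 ≈ -2.3861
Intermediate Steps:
h = -2942 (h = 2 + 184*(225 - 241) = 2 + 184*(-16) = 2 - 2944 = -2942)
G(o, J) = o/J (G(o, J) = (2*o)/((2*J)) = (2*o)*(1/(2*J)) = o/J)
I = 126643 (I = 129585 - 2942 = 126643)
(-302179 + 1/(267333 - 15069))/(I + G(-265, 522)) = (-302179 + 1/(267333 - 15069))/(126643 - 265/522) = (-302179 + 1/252264)/(126643 - 265*1/522) = (-302179 + 1/252264)/(126643 - 265/522) = -76228883255/(252264*66107381/522) = -76228883255/252264*522/66107381 = -6631912843185/2779418726764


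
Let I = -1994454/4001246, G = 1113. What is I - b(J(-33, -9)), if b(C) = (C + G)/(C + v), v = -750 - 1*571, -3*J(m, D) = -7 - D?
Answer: 2722073896/7932470195 ≈ 0.34316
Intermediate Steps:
J(m, D) = 7/3 + D/3 (J(m, D) = -(-7 - D)/3 = 7/3 + D/3)
v = -1321 (v = -750 - 571 = -1321)
I = -997227/2000623 (I = -1994454*1/4001246 = -997227/2000623 ≈ -0.49846)
b(C) = (1113 + C)/(-1321 + C) (b(C) = (C + 1113)/(C - 1321) = (1113 + C)/(-1321 + C))
I - b(J(-33, -9)) = -997227/2000623 - (1113 + (7/3 + (⅓)*(-9)))/(-1321 + (7/3 + (⅓)*(-9))) = -997227/2000623 - (1113 + (7/3 - 3))/(-1321 + (7/3 - 3)) = -997227/2000623 - (1113 - ⅔)/(-1321 - ⅔) = -997227/2000623 - 3337/((-3965/3)*3) = -997227/2000623 - (-3)*3337/(3965*3) = -997227/2000623 - 1*(-3337/3965) = -997227/2000623 + 3337/3965 = 2722073896/7932470195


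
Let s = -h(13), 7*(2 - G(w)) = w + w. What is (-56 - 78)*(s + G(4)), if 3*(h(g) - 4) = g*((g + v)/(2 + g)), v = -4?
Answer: 26934/35 ≈ 769.54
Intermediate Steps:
h(g) = 4 + g*(-4 + g)/(3*(2 + g)) (h(g) = 4 + (g*((g - 4)/(2 + g)))/3 = 4 + (g*((-4 + g)/(2 + g)))/3 = 4 + (g*(-4 + g)/(2 + g))/3 = 4 + g*(-4 + g)/(3*(2 + g)))
G(w) = 2 - 2*w/7 (G(w) = 2 - (w + w)/7 = 2 - 2*w/7)
s = -33/5 (s = -(24 + 13² + 8*13)/(3*(2 + 13)) = -(24 + 169 + 104)/(3*15) = -297/(3*15) = -1*33/5 = -33/5 ≈ -6.6000)
(-56 - 78)*(s + G(4)) = (-56 - 78)*(-33/5 + (2 - 2/7*4)) = -134*(-33/5 + (2 - 8/7)) = -134*(-33/5 + 6/7) = -134*(-201/35) = 26934/35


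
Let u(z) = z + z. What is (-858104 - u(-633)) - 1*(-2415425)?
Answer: 1558587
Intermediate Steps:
u(z) = 2*z
(-858104 - u(-633)) - 1*(-2415425) = (-858104 - 2*(-633)) - 1*(-2415425) = (-858104 - 1*(-1266)) + 2415425 = (-858104 + 1266) + 2415425 = -856838 + 2415425 = 1558587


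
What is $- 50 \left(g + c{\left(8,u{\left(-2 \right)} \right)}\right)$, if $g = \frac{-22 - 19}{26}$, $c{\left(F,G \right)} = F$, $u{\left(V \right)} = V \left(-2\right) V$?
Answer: $- \frac{4175}{13} \approx -321.15$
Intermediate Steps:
$u{\left(V \right)} = - 2 V^{2}$ ($u{\left(V \right)} = - 2 V V = - 2 V^{2}$)
$g = - \frac{41}{26}$ ($g = \left(-22 - 19\right) \frac{1}{26} = \left(-41\right) \frac{1}{26} = - \frac{41}{26} \approx -1.5769$)
$- 50 \left(g + c{\left(8,u{\left(-2 \right)} \right)}\right) = - 50 \left(- \frac{41}{26} + 8\right) = \left(-50\right) \frac{167}{26} = - \frac{4175}{13}$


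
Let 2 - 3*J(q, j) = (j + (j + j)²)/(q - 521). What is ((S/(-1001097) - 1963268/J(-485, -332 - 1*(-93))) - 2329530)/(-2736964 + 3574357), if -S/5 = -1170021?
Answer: -180970666473222761/64342372904733699 ≈ -2.8126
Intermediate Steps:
S = 5850105 (S = -5*(-1170021) = 5850105)
J(q, j) = ⅔ - (j + 4*j²)/(3*(-521 + q)) (J(q, j) = ⅔ - (j + (j + j)²)/(3*(q - 521)) = ⅔ - (j + (2*j)²)/(3*(-521 + q)) = ⅔ - (j + 4*j²)/(3*(-521 + q)))
((S/(-1001097) - 1963268/J(-485, -332 - 1*(-93))) - 2329530)/(-2736964 + 3574357) = ((5850105/(-1001097) - 1963268*3*(-521 - 485)/(-1042 - (-332 - 1*(-93)) - 4*(-332 - 1*(-93))² + 2*(-485))) - 2329530)/(-2736964 + 3574357) = ((5850105*(-1/1001097) - 1963268*(-3018/(-1042 - (-332 + 93) - 4*(-332 + 93)² - 970))) - 2329530)/837393 = ((-1950035/333699 - 1963268*(-3018/(-1042 - 1*(-239) - 4*(-239)² - 970))) - 2329530)*(1/837393) = ((-1950035/333699 - 1963268*(-3018/(-1042 + 239 - 4*57121 - 970))) - 2329530)*(1/837393) = ((-1950035/333699 - 1963268*(-3018/(-1042 + 239 - 228484 - 970))) - 2329530)*(1/837393) = ((-1950035/333699 - 1963268/((⅓)*(-1/1006)*(-230257))) - 2329530)*(1/837393) = ((-1950035/333699 - 1963268/230257/3018) - 2329530)*(1/837393) = ((-1950035/333699 - 1963268*3018/230257) - 2329530)*(1/837393) = ((-1950035/333699 - 5925142824/230257) - 2329530)*(1/837393) = (-1977663244434971/76836530643 - 2329530)*(1/837393) = -180970666473222761/76836530643*1/837393 = -180970666473222761/64342372904733699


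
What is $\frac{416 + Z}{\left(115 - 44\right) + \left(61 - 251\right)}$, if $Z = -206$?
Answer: $- \frac{30}{17} \approx -1.7647$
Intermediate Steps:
$\frac{416 + Z}{\left(115 - 44\right) + \left(61 - 251\right)} = \frac{416 - 206}{\left(115 - 44\right) + \left(61 - 251\right)} = \frac{210}{71 - 190} = \frac{210}{-119} = 210 \left(- \frac{1}{119}\right) = - \frac{30}{17}$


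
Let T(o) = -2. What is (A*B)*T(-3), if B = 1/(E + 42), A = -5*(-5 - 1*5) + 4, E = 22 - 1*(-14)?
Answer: -18/13 ≈ -1.3846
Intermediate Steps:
E = 36 (E = 22 + 14 = 36)
A = 54 (A = -5*(-5 - 5) + 4 = -5*(-10) + 4 = 50 + 4 = 54)
B = 1/78 (B = 1/(36 + 42) = 1/78 ≈ 0.012821)
(A*B)*T(-3) = (54*(1/78))*(-2) = (9/13)*(-2) = -18/13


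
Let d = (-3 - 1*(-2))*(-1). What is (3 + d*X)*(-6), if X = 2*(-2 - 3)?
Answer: 42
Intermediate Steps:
d = 1 (d = (-3 + 2)*(-1) = -1*(-1) = 1)
X = -10 (X = 2*(-5) = -10)
(3 + d*X)*(-6) = (3 + 1*(-10))*(-6) = (3 - 10)*(-6) = -7*(-6) = 42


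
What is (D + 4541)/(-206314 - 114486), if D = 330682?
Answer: -335223/320800 ≈ -1.0450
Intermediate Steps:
(D + 4541)/(-206314 - 114486) = (330682 + 4541)/(-206314 - 114486) = 335223/(-320800) = 335223*(-1/320800) = -335223/320800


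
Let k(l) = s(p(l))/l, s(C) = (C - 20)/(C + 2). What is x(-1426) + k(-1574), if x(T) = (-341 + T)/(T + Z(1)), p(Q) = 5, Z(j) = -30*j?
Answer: 1392189/1145872 ≈ 1.2150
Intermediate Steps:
x(T) = (-341 + T)/(-30 + T) (x(T) = (-341 + T)/(T - 30*1) = (-341 + T)/(T - 30) = (-341 + T)/(-30 + T))
s(C) = (-20 + C)/(2 + C)
k(l) = -15/(7*l) (k(l) = ((-20 + 5)/(2 + 5))/l = (-15/7)/l = ((⅐)*(-15))/l = -15/(7*l))
x(-1426) + k(-1574) = (-341 - 1426)/(-30 - 1426) - 15/7/(-1574) = -1767/(-1456) - 15/7*(-1/1574) = -1/1456*(-1767) + 15/11018 = 1767/1456 + 15/11018 = 1392189/1145872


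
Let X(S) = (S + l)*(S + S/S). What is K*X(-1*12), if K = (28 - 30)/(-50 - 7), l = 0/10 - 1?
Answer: 286/57 ≈ 5.0175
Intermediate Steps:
l = -1 (l = 0*(⅒) - 1 = 0 - 1 = -1)
X(S) = (1 + S)*(-1 + S) (X(S) = (S - 1)*(S + S/S) = (-1 + S)*(S + 1) = (-1 + S)*(1 + S) = (1 + S)*(-1 + S))
K = 2/57 (K = -2/(-57) = -2*(-1/57) = 2/57 ≈ 0.035088)
K*X(-1*12) = 2*(-1 + (-1*12)²)/57 = 2*(-1 + (-12)²)/57 = 2*(-1 + 144)/57 = (2/57)*143 = 286/57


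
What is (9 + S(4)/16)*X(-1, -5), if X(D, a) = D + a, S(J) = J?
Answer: -111/2 ≈ -55.500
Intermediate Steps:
(9 + S(4)/16)*X(-1, -5) = (9 + 4/16)*(-1 - 5) = (9 + 4*(1/16))*(-6) = (9 + 1/4)*(-6) = (37/4)*(-6) = -111/2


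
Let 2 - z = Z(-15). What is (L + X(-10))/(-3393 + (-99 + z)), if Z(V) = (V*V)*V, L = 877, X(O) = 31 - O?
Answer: -918/115 ≈ -7.9826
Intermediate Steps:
Z(V) = V³ (Z(V) = V²*V = V³)
z = 3377 (z = 2 - 1*(-15)³ = 2 - 1*(-3375) = 2 + 3375 = 3377)
(L + X(-10))/(-3393 + (-99 + z)) = (877 + (31 - 1*(-10)))/(-3393 + (-99 + 3377)) = (877 + (31 + 10))/(-3393 + 3278) = (877 + 41)/(-115) = 918*(-1/115) = -918/115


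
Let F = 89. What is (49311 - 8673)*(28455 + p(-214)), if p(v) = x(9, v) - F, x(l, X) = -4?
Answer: 1152574956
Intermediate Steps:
p(v) = -93 (p(v) = -4 - 1*89 = -4 - 89 = -93)
(49311 - 8673)*(28455 + p(-214)) = (49311 - 8673)*(28455 - 93) = 40638*28362 = 1152574956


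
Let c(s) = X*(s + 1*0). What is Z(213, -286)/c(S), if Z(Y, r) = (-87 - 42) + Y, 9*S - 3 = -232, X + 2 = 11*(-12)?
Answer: 378/15343 ≈ 0.024637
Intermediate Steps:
X = -134 (X = -2 + 11*(-12) = -2 - 132 = -134)
S = -229/9 (S = ⅓ + (⅑)*(-232) = ⅓ - 232/9 = -229/9 ≈ -25.444)
c(s) = -134*s (c(s) = -134*(s + 1*0) = -134*(s + 0) = -134*s)
Z(Y, r) = -129 + Y
Z(213, -286)/c(S) = (-129 + 213)/((-134*(-229/9))) = 84/(30686/9) = 84*(9/30686) = 378/15343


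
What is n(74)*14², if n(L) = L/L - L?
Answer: -14308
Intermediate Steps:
n(L) = 1 - L
n(74)*14² = (1 - 1*74)*14² = (1 - 74)*196 = -73*196 = -14308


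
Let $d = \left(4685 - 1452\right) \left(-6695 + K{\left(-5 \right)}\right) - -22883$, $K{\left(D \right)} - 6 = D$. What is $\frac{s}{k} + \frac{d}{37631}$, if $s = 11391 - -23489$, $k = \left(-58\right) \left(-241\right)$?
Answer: $- \frac{150437641351}{263003059} \approx -572.0$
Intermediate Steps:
$K{\left(D \right)} = 6 + D$
$k = 13978$
$s = 34880$ ($s = 11391 + 23489 = 34880$)
$d = -21618819$ ($d = \left(4685 - 1452\right) \left(-6695 + \left(6 - 5\right)\right) - -22883 = 3233 \left(-6695 + 1\right) + 22883 = 3233 \left(-6694\right) + 22883 = -21641702 + 22883 = -21618819$)
$\frac{s}{k} + \frac{d}{37631} = \frac{34880}{13978} - \frac{21618819}{37631} = 34880 \cdot \frac{1}{13978} - \frac{21618819}{37631} = \frac{17440}{6989} - \frac{21618819}{37631} = - \frac{150437641351}{263003059}$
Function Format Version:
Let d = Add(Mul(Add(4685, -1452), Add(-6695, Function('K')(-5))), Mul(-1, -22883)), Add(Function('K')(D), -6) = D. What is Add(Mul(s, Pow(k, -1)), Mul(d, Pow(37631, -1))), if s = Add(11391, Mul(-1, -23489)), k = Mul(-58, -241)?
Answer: Rational(-150437641351, 263003059) ≈ -572.00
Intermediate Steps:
Function('K')(D) = Add(6, D)
k = 13978
s = 34880 (s = Add(11391, 23489) = 34880)
d = -21618819 (d = Add(Mul(Add(4685, -1452), Add(-6695, Add(6, -5))), Mul(-1, -22883)) = Add(Mul(3233, Add(-6695, 1)), 22883) = Add(Mul(3233, -6694), 22883) = Add(-21641702, 22883) = -21618819)
Add(Mul(s, Pow(k, -1)), Mul(d, Pow(37631, -1))) = Add(Mul(34880, Pow(13978, -1)), Mul(-21618819, Pow(37631, -1))) = Add(Mul(34880, Rational(1, 13978)), Mul(-21618819, Rational(1, 37631))) = Add(Rational(17440, 6989), Rational(-21618819, 37631)) = Rational(-150437641351, 263003059)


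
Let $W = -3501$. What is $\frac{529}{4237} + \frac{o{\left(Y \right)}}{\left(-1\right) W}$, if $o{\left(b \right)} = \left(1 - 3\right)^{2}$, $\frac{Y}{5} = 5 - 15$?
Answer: $\frac{1868977}{14833737} \approx 0.12599$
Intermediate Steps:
$Y = -50$ ($Y = 5 \left(5 - 15\right) = 5 \left(-10\right) = -50$)
$o{\left(b \right)} = 4$ ($o{\left(b \right)} = \left(-2\right)^{2} = 4$)
$\frac{529}{4237} + \frac{o{\left(Y \right)}}{\left(-1\right) W} = \frac{529}{4237} + \frac{4}{\left(-1\right) \left(-3501\right)} = 529 \cdot \frac{1}{4237} + \frac{4}{3501} = \frac{529}{4237} + 4 \cdot \frac{1}{3501} = \frac{529}{4237} + \frac{4}{3501} = \frac{1868977}{14833737}$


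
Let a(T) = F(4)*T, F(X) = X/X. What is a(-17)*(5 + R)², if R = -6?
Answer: -17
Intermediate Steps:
F(X) = 1
a(T) = T (a(T) = 1*T = T)
a(-17)*(5 + R)² = -17*(5 - 6)² = -17*(-1)² = -17*1 = -17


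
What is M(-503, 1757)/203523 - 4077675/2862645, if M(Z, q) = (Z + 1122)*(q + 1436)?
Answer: 321868181746/38840939889 ≈ 8.2868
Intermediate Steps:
M(Z, q) = (1122 + Z)*(1436 + q)
M(-503, 1757)/203523 - 4077675/2862645 = (1611192 + 1122*1757 + 1436*(-503) - 503*1757)/203523 - 4077675/2862645 = (1611192 + 1971354 - 722308 - 883771)*(1/203523) - 4077675*1/2862645 = 1976467*(1/203523) - 271845/190843 = 1976467/203523 - 271845/190843 = 321868181746/38840939889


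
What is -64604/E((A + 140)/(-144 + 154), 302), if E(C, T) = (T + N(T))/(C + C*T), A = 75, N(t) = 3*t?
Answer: -210431379/604 ≈ -3.4840e+5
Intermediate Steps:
E(C, T) = 4*T/(C + C*T) (E(C, T) = (T + 3*T)/(C + C*T) = (4*T)/(C + C*T) = 4*T/(C + C*T))
-64604/E((A + 140)/(-144 + 154), 302) = -64604*(1 + 302)*(75 + 140)/(1208*(-144 + 154)) = -64604/(4*302/((215/10)*303)) = -64604/(4*302*(1/303)/(215*(⅒))) = -64604/(4*302*(1/303)/(43/2)) = -64604/(4*302*(2/43)*(1/303)) = -64604/2416/13029 = -64604*13029/2416 = -210431379/604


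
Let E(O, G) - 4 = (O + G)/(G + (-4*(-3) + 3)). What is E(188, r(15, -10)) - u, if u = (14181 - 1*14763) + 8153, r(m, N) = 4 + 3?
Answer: -166279/22 ≈ -7558.1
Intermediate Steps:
r(m, N) = 7
u = 7571 (u = (14181 - 14763) + 8153 = -582 + 8153 = 7571)
E(O, G) = 4 + (G + O)/(15 + G) (E(O, G) = 4 + (O + G)/(G + (-4*(-3) + 3)) = 4 + (G + O)/(G + (12 + 3)) = 4 + (G + O)/(G + 15) = 4 + (G + O)/(15 + G))
E(188, r(15, -10)) - u = (60 + 188 + 5*7)/(15 + 7) - 1*7571 = (60 + 188 + 35)/22 - 7571 = (1/22)*283 - 7571 = 283/22 - 7571 = -166279/22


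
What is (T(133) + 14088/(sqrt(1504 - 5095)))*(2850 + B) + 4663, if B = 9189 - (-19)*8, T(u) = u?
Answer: 1626066 - 57248936*I*sqrt(399)/399 ≈ 1.6261e+6 - 2.866e+6*I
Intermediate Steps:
B = 9341 (B = 9189 - 19*(-8) = 9189 + 152 = 9341)
(T(133) + 14088/(sqrt(1504 - 5095)))*(2850 + B) + 4663 = (133 + 14088/(sqrt(1504 - 5095)))*(2850 + 9341) + 4663 = (133 + 14088/(sqrt(-3591)))*12191 + 4663 = (133 + 14088/((3*I*sqrt(399))))*12191 + 4663 = (133 + 14088*(-I*sqrt(399)/1197))*12191 + 4663 = (133 - 4696*I*sqrt(399)/399)*12191 + 4663 = (1621403 - 57248936*I*sqrt(399)/399) + 4663 = 1626066 - 57248936*I*sqrt(399)/399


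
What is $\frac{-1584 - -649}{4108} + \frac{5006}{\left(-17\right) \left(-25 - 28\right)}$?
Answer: $\frac{19722213}{3701308} \approx 5.3284$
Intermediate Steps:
$\frac{-1584 - -649}{4108} + \frac{5006}{\left(-17\right) \left(-25 - 28\right)} = \left(-1584 + 649\right) \frac{1}{4108} + \frac{5006}{\left(-17\right) \left(-53\right)} = \left(-935\right) \frac{1}{4108} + \frac{5006}{901} = - \frac{935}{4108} + 5006 \cdot \frac{1}{901} = - \frac{935}{4108} + \frac{5006}{901} = \frac{19722213}{3701308}$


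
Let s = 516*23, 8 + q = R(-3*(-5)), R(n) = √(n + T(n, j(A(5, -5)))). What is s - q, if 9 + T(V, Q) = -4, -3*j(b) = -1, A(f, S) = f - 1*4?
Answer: 11876 - √2 ≈ 11875.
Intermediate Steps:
A(f, S) = -4 + f (A(f, S) = f - 4 = -4 + f)
j(b) = ⅓ (j(b) = -⅓*(-1) = ⅓)
T(V, Q) = -13 (T(V, Q) = -9 - 4 = -13)
R(n) = √(-13 + n) (R(n) = √(n - 13) = √(-13 + n))
q = -8 + √2 (q = -8 + √(-13 - 3*(-5)) = -8 + √(-13 + 15) = -8 + √2 ≈ -6.5858)
s = 11868
s - q = 11868 - (-8 + √2) = 11868 + (8 - √2) = 11876 - √2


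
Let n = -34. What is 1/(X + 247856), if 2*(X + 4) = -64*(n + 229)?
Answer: 1/241612 ≈ 4.1389e-6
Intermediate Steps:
X = -6244 (X = -4 + (-64*(-34 + 229))/2 = -4 + (-64*195)/2 = -4 + (1/2)*(-12480) = -4 - 6240 = -6244)
1/(X + 247856) = 1/(-6244 + 247856) = 1/241612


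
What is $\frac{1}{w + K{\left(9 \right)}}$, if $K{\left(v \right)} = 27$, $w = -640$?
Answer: $- \frac{1}{613} \approx -0.0016313$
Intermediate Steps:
$\frac{1}{w + K{\left(9 \right)}} = \frac{1}{-640 + 27} = \frac{1}{-613} = - \frac{1}{613}$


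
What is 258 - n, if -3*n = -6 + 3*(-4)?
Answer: 252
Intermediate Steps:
n = 6 (n = -(-6 + 3*(-4))/3 = -(-6 - 12)/3 = -1/3*(-18) = 6)
258 - n = 258 - 1*6 = 258 - 6 = 252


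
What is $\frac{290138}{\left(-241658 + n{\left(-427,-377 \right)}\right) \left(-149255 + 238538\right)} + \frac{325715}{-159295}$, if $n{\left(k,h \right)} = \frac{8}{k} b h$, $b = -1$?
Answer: $- \frac{300089731812473996}{146761676503059627} \approx -2.0447$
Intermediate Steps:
$n{\left(k,h \right)} = - \frac{8 h}{k}$ ($n{\left(k,h \right)} = \frac{8}{k} \left(-1\right) h = - \frac{8}{k} h = - \frac{8 h}{k}$)
$\frac{290138}{\left(-241658 + n{\left(-427,-377 \right)}\right) \left(-149255 + 238538\right)} + \frac{325715}{-159295} = \frac{290138}{\left(-241658 - - \frac{3016}{-427}\right) \left(-149255 + 238538\right)} + \frac{325715}{-159295} = \frac{290138}{\left(-241658 - \left(-3016\right) \left(- \frac{1}{427}\right)\right) 89283} + 325715 \left(- \frac{1}{159295}\right) = \frac{290138}{\left(-241658 - \frac{3016}{427}\right) 89283} - \frac{65143}{31859} = \frac{290138}{\left(- \frac{103190982}{427}\right) 89283} - \frac{65143}{31859} = \frac{290138}{- \frac{9213200445906}{427}} - \frac{65143}{31859} = 290138 \left(- \frac{427}{9213200445906}\right) - \frac{65143}{31859} = - \frac{61944463}{4606600222953} - \frac{65143}{31859} = - \frac{300089731812473996}{146761676503059627}$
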